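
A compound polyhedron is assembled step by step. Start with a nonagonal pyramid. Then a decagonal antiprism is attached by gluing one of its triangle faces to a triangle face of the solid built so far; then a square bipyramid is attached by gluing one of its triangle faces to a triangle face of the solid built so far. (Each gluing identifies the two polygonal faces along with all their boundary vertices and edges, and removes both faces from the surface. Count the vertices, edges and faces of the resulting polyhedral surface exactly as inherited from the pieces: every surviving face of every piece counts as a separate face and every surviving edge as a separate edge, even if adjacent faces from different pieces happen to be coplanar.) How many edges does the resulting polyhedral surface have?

A nonagonal pyramid: V=10, E=18, F=10.
Attach a decagonal antiprism (V=20, E=40, F=22) along a 3-gon: merge 3 vertices and 3 edges, delete both glued faces → V=27, E=55, F=30.
Attach a square bipyramid (V=6, E=12, F=8) along a 3-gon: merge 3 vertices and 3 edges, delete both glued faces → V=30, E=64, F=36.
Check: V − E + F = 30 − 64 + 36 = 2.

64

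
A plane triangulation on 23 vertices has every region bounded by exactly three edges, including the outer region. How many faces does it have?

In a plane triangulation 3F = 2E and V − E + F = 2, so F = 2V − 4 = 2·23 − 4 = 42.

42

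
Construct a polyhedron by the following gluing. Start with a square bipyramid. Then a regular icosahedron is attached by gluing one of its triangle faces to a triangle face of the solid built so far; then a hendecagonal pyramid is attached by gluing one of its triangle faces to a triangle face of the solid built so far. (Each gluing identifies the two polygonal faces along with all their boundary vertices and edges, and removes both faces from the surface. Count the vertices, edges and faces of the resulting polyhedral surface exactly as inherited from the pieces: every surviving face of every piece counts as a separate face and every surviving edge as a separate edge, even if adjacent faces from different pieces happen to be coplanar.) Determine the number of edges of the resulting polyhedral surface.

A square bipyramid: V=6, E=12, F=8.
Attach a regular icosahedron (V=12, E=30, F=20) along a 3-gon: merge 3 vertices and 3 edges, delete both glued faces → V=15, E=39, F=26.
Attach a hendecagonal pyramid (V=12, E=22, F=12) along a 3-gon: merge 3 vertices and 3 edges, delete both glued faces → V=24, E=58, F=36.
Check: V − E + F = 24 − 58 + 36 = 2.

58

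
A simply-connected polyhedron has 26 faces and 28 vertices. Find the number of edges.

52

Here V − E + F = 2.
E = V + F − (2) = 28 + 26 − (2) = 52.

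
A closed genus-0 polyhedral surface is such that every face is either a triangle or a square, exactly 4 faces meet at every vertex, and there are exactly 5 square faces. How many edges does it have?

Let x be the number of triangles; then F = 5 + x.
Edge–face incidences: 2E = 4·5 + 3·x = 20 + 3x.
Every vertex has degree 4, so 4V = 2E.
Euler: V − E + F = 2 ⇒ (2E)/4 − E + (5 + x) = 2.
Multiply by 8: 2·(2E) − 4·(2E) + 8·(5 + x) = 16, i.e. 40 + 8x − 2·(20 + 3x) = 16.
Collecting terms: 2x = 16, so x = 8.
Then 2E = 20 + 3·8 = 44, so E = 22, V = 2E/4 = 11, F = 5 + 8 = 13.

22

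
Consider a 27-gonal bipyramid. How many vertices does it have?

A bipyramid over an n-gon has 2n triangular faces and n + 2 vertices: V = 27 + 2 = 29, E = 3·27 = 81, F = 2·27 = 54.

29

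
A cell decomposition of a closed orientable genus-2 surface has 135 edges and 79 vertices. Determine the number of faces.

For a closed orientable surface of genus 2, χ = 2 − 2·2 = -2.
F = -2 − V + E = -2 − 79 + 135 = 54.

54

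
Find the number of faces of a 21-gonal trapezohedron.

42

The n-trapezohedron (dual of the n-antiprism) has V = 2·21 + 2 = 44, E = 4·21 = 84, F = 2·21 = 42.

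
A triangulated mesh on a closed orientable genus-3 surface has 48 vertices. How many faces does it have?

104

χ = 2 − 2·3 = -4, and every face is a triangle so 3F = 2E.
V − E + F = -4 with E = 3F/2 gives 48 − (3/2 − 1)·F = -4, so F = 104 and E = 156.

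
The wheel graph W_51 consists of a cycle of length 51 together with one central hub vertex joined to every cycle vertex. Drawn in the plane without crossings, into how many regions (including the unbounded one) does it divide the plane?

W_51 has V = 51 + 1 = 52 vertices and E = 2·51 = 102 edges.
By Euler's formula F = 2 − V + E = 2 − 52 + 102 = 52.

52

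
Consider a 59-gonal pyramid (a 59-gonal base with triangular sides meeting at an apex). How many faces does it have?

A pyramid on an n-gon base has one n-gon and n triangles: V = 59 + 1 = 60, E = 2·59 = 118, F = 59 + 1 = 60.

60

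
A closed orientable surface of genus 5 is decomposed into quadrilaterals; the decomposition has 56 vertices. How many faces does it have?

χ = 2 − 2·5 = -8, and every face is a square so 4F = 2E.
V − E + F = -8 with E = 4F/2 gives 56 − (4/2 − 1)·F = -8, so F = 64 and E = 128.

64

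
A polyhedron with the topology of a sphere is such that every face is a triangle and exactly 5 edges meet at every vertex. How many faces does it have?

Each face has 3 edges and each edge borders two faces, so 2E = 3F.
Each vertex has degree 5, so 5V = 2E and hence V = 3F/5.
Euler: V − E + F = 2 ⇒ (3F/5) − (3F/2) + F = 2.
Multiply by 10: (6 − 15 + 10)F = 20, i.e. 1F = 20.
So F = 20, E = 3·20/2 = 30, V = 3·20/5 = 12.

20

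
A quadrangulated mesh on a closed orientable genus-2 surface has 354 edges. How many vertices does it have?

χ = 2 − 2·2 = -2, and every face is a square so 4F = 2E.
F = 2E/4 = 177. Then V = -2 + E − F = -2 + 354 − 177 = 175.

175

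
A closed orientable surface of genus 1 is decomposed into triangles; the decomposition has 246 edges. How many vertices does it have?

χ = 2 − 2·1 = 0, and every face is a triangle so 3F = 2E.
F = 2E/3 = 164. Then V = 0 + E − F = 0 + 246 − 164 = 82.

82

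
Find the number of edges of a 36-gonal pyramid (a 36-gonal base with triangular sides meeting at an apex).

A pyramid on an n-gon base has one n-gon and n triangles: V = 36 + 1 = 37, E = 2·36 = 72, F = 36 + 1 = 37.

72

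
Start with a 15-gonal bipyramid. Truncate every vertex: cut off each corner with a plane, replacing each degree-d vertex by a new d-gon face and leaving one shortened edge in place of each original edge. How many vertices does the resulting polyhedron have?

The base solid has V = 17, E = 45, F = 30.
Truncation replaces each original edge-end by a new vertex, so V′ = 2E = 90.
Each original edge survives, and each old vertex of degree d contributes d new edges; summing degrees gives Σd = 2E, so E′ = E + 2E = 3E = 135.
Each original face survives and each original vertex becomes one new face: F′ = F + V = 47.

90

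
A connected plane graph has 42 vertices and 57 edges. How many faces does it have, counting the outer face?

Euler's formula for a connected plane graph: V − E + F = 2, so F = 2 − 42 + 57 = 17.

17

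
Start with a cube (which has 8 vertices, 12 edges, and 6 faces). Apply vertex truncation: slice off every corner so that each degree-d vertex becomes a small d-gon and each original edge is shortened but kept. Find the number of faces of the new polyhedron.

Truncation replaces each original edge-end by a new vertex, so V′ = 2E = 24.
Each original edge survives, and each old vertex of degree d contributes d new edges; summing degrees gives Σd = 2E, so E′ = E + 2E = 3E = 36.
Each original face survives and each original vertex becomes one new face: F′ = F + V = 14.

14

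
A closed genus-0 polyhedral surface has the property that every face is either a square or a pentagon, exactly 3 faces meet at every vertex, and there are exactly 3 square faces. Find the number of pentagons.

6

Let x be the number of pentagons; then F = 3 + x.
Edge–face incidences: 2E = 4·3 + 5·x = 12 + 5x.
Every vertex has degree 3, so 3V = 2E.
Euler: V − E + F = 2 ⇒ (2E)/3 − E + (3 + x) = 2.
Multiply by 6: 2·(2E) − 3·(2E) + 6·(3 + x) = 12, i.e. 18 + 6x − (12 + 5x) = 12.
Collecting terms: x + 6 = 12, so x = 6.
Then 2E = 12 + 5·6 = 42, so E = 21, V = 2E/3 = 14, F = 3 + 6 = 9.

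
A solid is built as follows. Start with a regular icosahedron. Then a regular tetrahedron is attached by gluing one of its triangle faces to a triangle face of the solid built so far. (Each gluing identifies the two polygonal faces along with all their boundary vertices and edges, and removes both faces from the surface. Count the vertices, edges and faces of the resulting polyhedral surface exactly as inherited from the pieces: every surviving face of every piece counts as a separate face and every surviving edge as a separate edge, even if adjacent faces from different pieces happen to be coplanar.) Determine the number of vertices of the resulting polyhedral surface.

13

A regular icosahedron: V=12, E=30, F=20.
Attach a regular tetrahedron (V=4, E=6, F=4) along a 3-gon: merge 3 vertices and 3 edges, delete both glued faces → V=13, E=33, F=22.
Check: V − E + F = 13 − 33 + 22 = 2.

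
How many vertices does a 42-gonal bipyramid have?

44

A bipyramid over an n-gon has 2n triangular faces and n + 2 vertices: V = 42 + 2 = 44, E = 3·42 = 126, F = 2·42 = 84.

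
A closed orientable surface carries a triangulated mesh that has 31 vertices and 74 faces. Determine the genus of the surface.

4

Every face is a triangle, so 2E = 3·74 = 222, giving E = 111.
χ = V − E + F = 31 − 111 + 74 = -6.
For a closed orientable surface χ = 2 − 2g, so g = (2 − (-6))/2 = 4.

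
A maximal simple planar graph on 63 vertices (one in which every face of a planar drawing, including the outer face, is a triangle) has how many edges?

In a plane triangulation 3F = 2E and V − E + F = 2, so E = 3V − 6 = 3·63 − 6 = 183.

183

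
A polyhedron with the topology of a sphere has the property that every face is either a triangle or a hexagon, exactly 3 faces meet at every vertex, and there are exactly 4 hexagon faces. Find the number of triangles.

Let x be the number of triangles; then F = 4 + x.
Edge–face incidences: 2E = 6·4 + 3·x = 24 + 3x.
Every vertex has degree 3, so 3V = 2E.
Euler: V − E + F = 2 ⇒ (2E)/3 − E + (4 + x) = 2.
Multiply by 6: 2·(2E) − 3·(2E) + 6·(4 + x) = 12, i.e. 24 + 6x − (24 + 3x) = 12.
Collecting terms: 3x = 12, so x = 4.
Then 2E = 24 + 3·4 = 36, so E = 18, V = 2E/3 = 12, F = 4 + 4 = 8.

4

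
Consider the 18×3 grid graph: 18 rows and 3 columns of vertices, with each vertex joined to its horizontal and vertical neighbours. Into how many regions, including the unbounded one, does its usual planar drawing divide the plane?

35

The grid has V = 18·3 = 54 vertices and E = 18·2 + 3·17 = 87 edges.
F = 2 − V + E = 2 − 54 + 87 = 35.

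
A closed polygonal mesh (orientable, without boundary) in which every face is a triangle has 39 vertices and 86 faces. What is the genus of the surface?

3

Every face is a triangle, so 2E = 3·86 = 258, giving E = 129.
χ = V − E + F = 39 − 129 + 86 = -4.
For a closed orientable surface χ = 2 − 2g, so g = (2 − (-4))/2 = 3.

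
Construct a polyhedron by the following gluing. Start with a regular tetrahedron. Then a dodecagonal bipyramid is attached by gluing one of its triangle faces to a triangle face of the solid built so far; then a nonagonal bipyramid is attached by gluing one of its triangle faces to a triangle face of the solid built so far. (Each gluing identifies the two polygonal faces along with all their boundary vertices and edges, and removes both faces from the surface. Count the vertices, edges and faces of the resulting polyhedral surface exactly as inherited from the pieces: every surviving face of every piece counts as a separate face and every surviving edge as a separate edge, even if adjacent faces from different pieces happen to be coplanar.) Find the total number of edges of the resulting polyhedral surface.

A regular tetrahedron: V=4, E=6, F=4.
Attach a dodecagonal bipyramid (V=14, E=36, F=24) along a 3-gon: merge 3 vertices and 3 edges, delete both glued faces → V=15, E=39, F=26.
Attach a nonagonal bipyramid (V=11, E=27, F=18) along a 3-gon: merge 3 vertices and 3 edges, delete both glued faces → V=23, E=63, F=42.
Check: V − E + F = 23 − 63 + 42 = 2.

63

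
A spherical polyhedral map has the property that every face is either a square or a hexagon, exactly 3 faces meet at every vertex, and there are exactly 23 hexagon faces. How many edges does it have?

Let x be the number of squares; then F = 23 + x.
Edge–face incidences: 2E = 6·23 + 4·x = 138 + 4x.
Every vertex has degree 3, so 3V = 2E.
Euler: V − E + F = 2 ⇒ (2E)/3 − E + (23 + x) = 2.
Multiply by 6: 2·(2E) − 3·(2E) + 6·(23 + x) = 12, i.e. 138 + 6x − (138 + 4x) = 12.
Collecting terms: 2x = 12, so x = 6.
Then 2E = 138 + 4·6 = 162, so E = 81, V = 2E/3 = 54, F = 23 + 6 = 29.

81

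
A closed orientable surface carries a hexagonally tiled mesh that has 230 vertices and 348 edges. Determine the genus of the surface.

2

Every face is a hexagon and each edge borders two faces, so 6F = 2·348, giving F = 116.
χ = V − E + F = 230 − 348 + 116 = -2.
For a closed orientable surface χ = 2 − 2g, so g = (2 − (-2))/2 = 2.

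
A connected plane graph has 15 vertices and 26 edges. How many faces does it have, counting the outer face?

13

Euler's formula for a connected plane graph: V − E + F = 2, so F = 2 − 15 + 26 = 13.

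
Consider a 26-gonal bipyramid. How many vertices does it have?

28

A bipyramid over an n-gon has 2n triangular faces and n + 2 vertices: V = 26 + 2 = 28, E = 3·26 = 78, F = 2·26 = 52.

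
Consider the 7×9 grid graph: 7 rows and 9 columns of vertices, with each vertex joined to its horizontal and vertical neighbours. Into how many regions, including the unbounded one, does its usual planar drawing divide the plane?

The grid has V = 7·9 = 63 vertices and E = 7·8 + 9·6 = 110 edges.
F = 2 − V + E = 2 − 63 + 110 = 49.

49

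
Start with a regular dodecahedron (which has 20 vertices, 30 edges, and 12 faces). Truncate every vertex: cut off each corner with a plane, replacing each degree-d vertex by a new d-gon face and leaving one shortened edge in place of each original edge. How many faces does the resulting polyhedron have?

Truncation replaces each original edge-end by a new vertex, so V′ = 2E = 60.
Each original edge survives, and each old vertex of degree d contributes d new edges; summing degrees gives Σd = 2E, so E′ = E + 2E = 3E = 90.
Each original face survives and each original vertex becomes one new face: F′ = F + V = 32.

32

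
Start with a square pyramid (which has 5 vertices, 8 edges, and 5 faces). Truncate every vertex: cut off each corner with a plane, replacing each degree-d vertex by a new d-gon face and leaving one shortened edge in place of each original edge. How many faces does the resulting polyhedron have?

Truncation replaces each original edge-end by a new vertex, so V′ = 2E = 16.
Each original edge survives, and each old vertex of degree d contributes d new edges; summing degrees gives Σd = 2E, so E′ = E + 2E = 3E = 24.
Each original face survives and each original vertex becomes one new face: F′ = F + V = 10.

10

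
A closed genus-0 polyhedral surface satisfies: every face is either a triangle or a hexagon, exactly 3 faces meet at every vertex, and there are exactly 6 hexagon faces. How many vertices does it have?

16

Let x be the number of triangles; then F = 6 + x.
Edge–face incidences: 2E = 6·6 + 3·x = 36 + 3x.
Every vertex has degree 3, so 3V = 2E.
Euler: V − E + F = 2 ⇒ (2E)/3 − E + (6 + x) = 2.
Multiply by 6: 2·(2E) − 3·(2E) + 6·(6 + x) = 12, i.e. 36 + 6x − (36 + 3x) = 12.
Collecting terms: 3x = 12, so x = 4.
Then 2E = 36 + 3·4 = 48, so E = 24, V = 2E/3 = 16, F = 6 + 4 = 10.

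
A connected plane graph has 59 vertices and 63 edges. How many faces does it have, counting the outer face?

Euler's formula for a connected plane graph: V − E + F = 2, so F = 2 − 59 + 63 = 6.

6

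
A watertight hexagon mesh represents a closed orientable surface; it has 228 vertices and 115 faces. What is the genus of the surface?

2

Every face is a hexagon, so 2E = 6·115 = 690, giving E = 345.
χ = V − E + F = 228 − 345 + 115 = -2.
For a closed orientable surface χ = 2 − 2g, so g = (2 − (-2))/2 = 2.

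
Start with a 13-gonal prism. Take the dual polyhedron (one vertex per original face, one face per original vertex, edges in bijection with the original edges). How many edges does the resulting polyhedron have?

39

The base solid has V = 26, E = 39, F = 15.
The dual swaps V and F and preserves E: V′ = F = 15, E′ = E = 39, F′ = V = 26.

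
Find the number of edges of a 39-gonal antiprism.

156

An antiprism on an n-gon has two n-gon caps and 2n triangles: V = 2·39 = 78, E = 4·39 = 156, F = 2·39 + 2 = 80.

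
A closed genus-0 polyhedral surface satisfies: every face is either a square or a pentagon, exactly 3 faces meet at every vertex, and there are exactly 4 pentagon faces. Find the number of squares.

Let x be the number of squares; then F = 4 + x.
Edge–face incidences: 2E = 5·4 + 4·x = 20 + 4x.
Every vertex has degree 3, so 3V = 2E.
Euler: V − E + F = 2 ⇒ (2E)/3 − E + (4 + x) = 2.
Multiply by 6: 2·(2E) − 3·(2E) + 6·(4 + x) = 12, i.e. 24 + 6x − (20 + 4x) = 12.
Collecting terms: 2x + 4 = 12, so 2x = 8, so x = 4.
Then 2E = 20 + 4·4 = 36, so E = 18, V = 2E/3 = 12, F = 4 + 4 = 8.

4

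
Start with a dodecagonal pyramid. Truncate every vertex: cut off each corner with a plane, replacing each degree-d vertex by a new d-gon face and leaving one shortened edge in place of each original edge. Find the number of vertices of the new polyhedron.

48

The base solid has V = 13, E = 24, F = 13.
Truncation replaces each original edge-end by a new vertex, so V′ = 2E = 48.
Each original edge survives, and each old vertex of degree d contributes d new edges; summing degrees gives Σd = 2E, so E′ = E + 2E = 3E = 72.
Each original face survives and each original vertex becomes one new face: F′ = F + V = 26.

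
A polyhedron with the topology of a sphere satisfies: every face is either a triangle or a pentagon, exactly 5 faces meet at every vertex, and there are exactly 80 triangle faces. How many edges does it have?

150

Let x be the number of pentagons; then F = 80 + x.
Edge–face incidences: 2E = 3·80 + 5·x = 240 + 5x.
Every vertex has degree 5, so 5V = 2E.
Euler: V − E + F = 2 ⇒ (2E)/5 − E + (80 + x) = 2.
Multiply by 10: 2·(2E) − 5·(2E) + 10·(80 + x) = 20, i.e. 800 + 10x − 3·(240 + 5x) = 20.
Collecting terms: −5x + 80 = 20, so −5x = −60, so x = 12.
Then 2E = 240 + 5·12 = 300, so E = 150, V = 2E/5 = 60, F = 80 + 12 = 92.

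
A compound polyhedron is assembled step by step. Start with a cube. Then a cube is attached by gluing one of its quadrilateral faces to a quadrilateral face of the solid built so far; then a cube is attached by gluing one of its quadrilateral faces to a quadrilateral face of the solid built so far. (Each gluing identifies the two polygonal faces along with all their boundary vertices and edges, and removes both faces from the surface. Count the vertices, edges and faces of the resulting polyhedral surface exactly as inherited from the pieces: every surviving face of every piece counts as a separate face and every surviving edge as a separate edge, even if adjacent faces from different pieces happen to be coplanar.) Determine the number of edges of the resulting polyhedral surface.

28

A cube: V=8, E=12, F=6.
Attach a cube (V=8, E=12, F=6) along a 4-gon: merge 4 vertices and 4 edges, delete both glued faces → V=12, E=20, F=10.
Attach a cube (V=8, E=12, F=6) along a 4-gon: merge 4 vertices and 4 edges, delete both glued faces → V=16, E=28, F=14.
Check: V − E + F = 16 − 28 + 14 = 2.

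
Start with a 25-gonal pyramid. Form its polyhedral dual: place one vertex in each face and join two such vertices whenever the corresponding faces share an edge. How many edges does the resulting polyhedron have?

The base solid has V = 26, E = 50, F = 26.
The dual swaps V and F and preserves E: V′ = F = 26, E′ = E = 50, F′ = V = 26.

50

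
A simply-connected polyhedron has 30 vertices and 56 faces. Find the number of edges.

Here V − E + F = 2.
E = V + F − (2) = 30 + 56 − (2) = 84.

84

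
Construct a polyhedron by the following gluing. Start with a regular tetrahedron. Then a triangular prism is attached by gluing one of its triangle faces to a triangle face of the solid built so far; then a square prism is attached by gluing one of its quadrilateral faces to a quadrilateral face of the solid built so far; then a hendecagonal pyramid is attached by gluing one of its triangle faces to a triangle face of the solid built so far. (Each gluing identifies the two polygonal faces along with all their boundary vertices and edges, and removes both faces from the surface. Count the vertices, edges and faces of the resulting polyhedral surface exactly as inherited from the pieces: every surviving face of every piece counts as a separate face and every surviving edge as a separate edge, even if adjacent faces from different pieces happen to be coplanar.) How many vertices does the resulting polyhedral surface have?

A regular tetrahedron: V=4, E=6, F=4.
Attach a triangular prism (V=6, E=9, F=5) along a 3-gon: merge 3 vertices and 3 edges, delete both glued faces → V=7, E=12, F=7.
Attach a square prism (V=8, E=12, F=6) along a 4-gon: merge 4 vertices and 4 edges, delete both glued faces → V=11, E=20, F=11.
Attach a hendecagonal pyramid (V=12, E=22, F=12) along a 3-gon: merge 3 vertices and 3 edges, delete both glued faces → V=20, E=39, F=21.
Check: V − E + F = 20 − 39 + 21 = 2.

20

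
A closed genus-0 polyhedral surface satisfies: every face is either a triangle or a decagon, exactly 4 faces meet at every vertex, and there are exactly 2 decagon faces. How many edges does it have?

40

Let x be the number of triangles; then F = 2 + x.
Edge–face incidences: 2E = 10·2 + 3·x = 20 + 3x.
Every vertex has degree 4, so 4V = 2E.
Euler: V − E + F = 2 ⇒ (2E)/4 − E + (2 + x) = 2.
Multiply by 8: 2·(2E) − 4·(2E) + 8·(2 + x) = 16, i.e. 16 + 8x − 2·(20 + 3x) = 16.
Collecting terms: 2x − 24 = 16, so 2x = 40, so x = 20.
Then 2E = 20 + 3·20 = 80, so E = 40, V = 2E/4 = 20, F = 2 + 20 = 22.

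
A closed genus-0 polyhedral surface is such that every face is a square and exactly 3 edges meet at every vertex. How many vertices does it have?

8

Each face has 4 edges and each edge borders two faces, so 2E = 4F.
Each vertex has degree 3, so 3V = 2E and hence V = 4F/3.
Euler: V − E + F = 2 ⇒ (4F/3) − (4F/2) + F = 2.
Multiply by 6: (8 − 12 + 6)F = 12, i.e. 2F = 12.
So F = 6, E = 4·6/2 = 12, V = 4·6/3 = 8.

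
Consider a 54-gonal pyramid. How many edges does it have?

A pyramid on an n-gon base has one n-gon and n triangles: V = 54 + 1 = 55, E = 2·54 = 108, F = 54 + 1 = 55.
Check: V − E + F = 55 − 108 + 55 = 2.

108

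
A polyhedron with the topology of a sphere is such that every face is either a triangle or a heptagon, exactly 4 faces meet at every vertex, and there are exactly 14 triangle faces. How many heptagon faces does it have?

Let x be the number of heptagons; then F = 14 + x.
Edge–face incidences: 2E = 3·14 + 7·x = 42 + 7x.
Every vertex has degree 4, so 4V = 2E.
Euler: V − E + F = 2 ⇒ (2E)/4 − E + (14 + x) = 2.
Multiply by 8: 2·(2E) − 4·(2E) + 8·(14 + x) = 16, i.e. 112 + 8x − 2·(42 + 7x) = 16.
Collecting terms: −6x + 28 = 16, so −6x = −12, so x = 2.
Then 2E = 42 + 7·2 = 56, so E = 28, V = 2E/4 = 14, F = 14 + 2 = 16.

2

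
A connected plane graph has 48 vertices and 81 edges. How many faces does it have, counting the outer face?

Euler's formula for a connected plane graph: V − E + F = 2, so F = 2 − 48 + 81 = 35.

35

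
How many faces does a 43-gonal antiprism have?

An antiprism on an n-gon has two n-gon caps and 2n triangles: V = 2·43 = 86, E = 4·43 = 172, F = 2·43 + 2 = 88.

88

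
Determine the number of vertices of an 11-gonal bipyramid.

13

A bipyramid over an n-gon has 2n triangular faces and n + 2 vertices: V = 11 + 2 = 13, E = 3·11 = 33, F = 2·11 = 22.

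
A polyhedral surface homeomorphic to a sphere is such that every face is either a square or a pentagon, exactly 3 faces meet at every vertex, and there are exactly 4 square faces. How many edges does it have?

18

Let x be the number of pentagons; then F = 4 + x.
Edge–face incidences: 2E = 4·4 + 5·x = 16 + 5x.
Every vertex has degree 3, so 3V = 2E.
Euler: V − E + F = 2 ⇒ (2E)/3 − E + (4 + x) = 2.
Multiply by 6: 2·(2E) − 3·(2E) + 6·(4 + x) = 12, i.e. 24 + 6x − (16 + 5x) = 12.
Collecting terms: x + 8 = 12, so x = 4.
Then 2E = 16 + 5·4 = 36, so E = 18, V = 2E/3 = 12, F = 4 + 4 = 8.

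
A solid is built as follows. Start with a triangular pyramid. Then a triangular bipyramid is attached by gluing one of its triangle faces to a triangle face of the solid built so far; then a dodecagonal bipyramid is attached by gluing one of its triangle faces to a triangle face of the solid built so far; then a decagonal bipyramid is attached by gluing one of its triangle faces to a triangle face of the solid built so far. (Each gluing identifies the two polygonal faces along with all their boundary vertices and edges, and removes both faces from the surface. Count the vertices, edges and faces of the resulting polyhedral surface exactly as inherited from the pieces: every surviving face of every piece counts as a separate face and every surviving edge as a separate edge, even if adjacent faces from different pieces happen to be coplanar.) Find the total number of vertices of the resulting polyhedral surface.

A triangular pyramid: V=4, E=6, F=4.
Attach a triangular bipyramid (V=5, E=9, F=6) along a 3-gon: merge 3 vertices and 3 edges, delete both glued faces → V=6, E=12, F=8.
Attach a dodecagonal bipyramid (V=14, E=36, F=24) along a 3-gon: merge 3 vertices and 3 edges, delete both glued faces → V=17, E=45, F=30.
Attach a decagonal bipyramid (V=12, E=30, F=20) along a 3-gon: merge 3 vertices and 3 edges, delete both glued faces → V=26, E=72, F=48.
Check: V − E + F = 26 − 72 + 48 = 2.

26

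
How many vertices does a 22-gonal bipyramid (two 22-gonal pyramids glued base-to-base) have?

A bipyramid over an n-gon has 2n triangular faces and n + 2 vertices: V = 22 + 2 = 24, E = 3·22 = 66, F = 2·22 = 44.

24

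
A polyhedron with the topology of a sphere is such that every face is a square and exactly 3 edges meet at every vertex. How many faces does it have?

6

Each face has 4 edges and each edge borders two faces, so 2E = 4F.
Each vertex has degree 3, so 3V = 2E and hence V = 4F/3.
Euler: V − E + F = 2 ⇒ (4F/3) − (4F/2) + F = 2.
Multiply by 6: (8 − 12 + 6)F = 12, i.e. 2F = 12.
So F = 6, E = 4·6/2 = 12, V = 4·6/3 = 8.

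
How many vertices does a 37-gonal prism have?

A prism on an n-gon has two n-gon bases and n rectangular sides: V = 2·37 = 74, E = 3·37 = 111, F = 37 + 2 = 39.

74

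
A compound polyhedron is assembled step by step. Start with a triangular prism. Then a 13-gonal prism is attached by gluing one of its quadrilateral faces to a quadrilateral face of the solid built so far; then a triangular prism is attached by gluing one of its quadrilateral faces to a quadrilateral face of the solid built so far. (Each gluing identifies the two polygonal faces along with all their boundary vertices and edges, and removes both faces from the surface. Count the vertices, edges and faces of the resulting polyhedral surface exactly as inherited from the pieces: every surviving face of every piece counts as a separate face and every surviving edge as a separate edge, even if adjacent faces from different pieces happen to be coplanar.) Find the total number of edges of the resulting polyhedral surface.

A triangular prism: V=6, E=9, F=5.
Attach a 13-gonal prism (V=26, E=39, F=15) along a 4-gon: merge 4 vertices and 4 edges, delete both glued faces → V=28, E=44, F=18.
Attach a triangular prism (V=6, E=9, F=5) along a 4-gon: merge 4 vertices and 4 edges, delete both glued faces → V=30, E=49, F=21.
Check: V − E + F = 30 − 49 + 21 = 2.

49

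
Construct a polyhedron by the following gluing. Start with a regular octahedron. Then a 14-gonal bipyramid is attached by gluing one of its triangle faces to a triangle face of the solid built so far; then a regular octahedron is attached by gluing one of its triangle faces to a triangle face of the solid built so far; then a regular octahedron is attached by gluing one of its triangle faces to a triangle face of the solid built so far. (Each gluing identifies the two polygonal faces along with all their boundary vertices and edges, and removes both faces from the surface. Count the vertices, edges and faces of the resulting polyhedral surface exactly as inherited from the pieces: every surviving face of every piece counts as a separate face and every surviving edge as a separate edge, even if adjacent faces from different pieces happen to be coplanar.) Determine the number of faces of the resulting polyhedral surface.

46

A regular octahedron: V=6, E=12, F=8.
Attach a 14-gonal bipyramid (V=16, E=42, F=28) along a 3-gon: merge 3 vertices and 3 edges, delete both glued faces → V=19, E=51, F=34.
Attach a regular octahedron (V=6, E=12, F=8) along a 3-gon: merge 3 vertices and 3 edges, delete both glued faces → V=22, E=60, F=40.
Attach a regular octahedron (V=6, E=12, F=8) along a 3-gon: merge 3 vertices and 3 edges, delete both glued faces → V=25, E=69, F=46.
Check: V − E + F = 25 − 69 + 46 = 2.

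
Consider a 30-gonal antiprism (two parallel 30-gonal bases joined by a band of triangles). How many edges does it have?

An antiprism on an n-gon has two n-gon caps and 2n triangles: V = 2·30 = 60, E = 4·30 = 120, F = 2·30 + 2 = 62.

120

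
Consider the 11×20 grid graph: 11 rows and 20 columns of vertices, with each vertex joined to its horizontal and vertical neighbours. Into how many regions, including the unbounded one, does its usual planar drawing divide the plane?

The grid has V = 11·20 = 220 vertices and E = 11·19 + 20·10 = 409 edges.
F = 2 − V + E = 2 − 220 + 409 = 191.

191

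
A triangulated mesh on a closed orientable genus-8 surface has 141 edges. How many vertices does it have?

33

χ = 2 − 2·8 = -14, and every face is a triangle so 3F = 2E.
F = 2E/3 = 94. Then V = -14 + E − F = -14 + 141 − 94 = 33.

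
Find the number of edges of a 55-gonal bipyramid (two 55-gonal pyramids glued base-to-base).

165

A bipyramid over an n-gon has 2n triangular faces and n + 2 vertices: V = 55 + 2 = 57, E = 3·55 = 165, F = 2·55 = 110.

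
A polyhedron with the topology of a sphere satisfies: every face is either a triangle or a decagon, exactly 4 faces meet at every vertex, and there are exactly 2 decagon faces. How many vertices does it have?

20

Let x be the number of triangles; then F = 2 + x.
Edge–face incidences: 2E = 10·2 + 3·x = 20 + 3x.
Every vertex has degree 4, so 4V = 2E.
Euler: V − E + F = 2 ⇒ (2E)/4 − E + (2 + x) = 2.
Multiply by 8: 2·(2E) − 4·(2E) + 8·(2 + x) = 16, i.e. 16 + 8x − 2·(20 + 3x) = 16.
Collecting terms: 2x − 24 = 16, so 2x = 40, so x = 20.
Then 2E = 20 + 3·20 = 80, so E = 40, V = 2E/4 = 20, F = 2 + 20 = 22.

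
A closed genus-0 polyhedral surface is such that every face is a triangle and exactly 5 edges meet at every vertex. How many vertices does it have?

12

Each face has 3 edges and each edge borders two faces, so 2E = 3F.
Each vertex has degree 5, so 5V = 2E and hence V = 3F/5.
Euler: V − E + F = 2 ⇒ (3F/5) − (3F/2) + F = 2.
Multiply by 10: (6 − 15 + 10)F = 20, i.e. 1F = 20.
So F = 20, E = 3·20/2 = 30, V = 3·20/5 = 12.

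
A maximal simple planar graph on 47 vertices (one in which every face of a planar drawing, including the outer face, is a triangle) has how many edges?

135

In a plane triangulation 3F = 2E and V − E + F = 2, so E = 3V − 6 = 3·47 − 6 = 135.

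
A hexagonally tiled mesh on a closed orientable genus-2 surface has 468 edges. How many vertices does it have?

310

χ = 2 − 2·2 = -2, and every face is a hexagon so 6F = 2E.
F = 2E/6 = 156. Then V = -2 + E − F = -2 + 468 − 156 = 310.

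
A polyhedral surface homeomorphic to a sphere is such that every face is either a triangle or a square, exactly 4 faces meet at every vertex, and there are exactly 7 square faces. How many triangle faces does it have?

8

Let x be the number of triangles; then F = 7 + x.
Edge–face incidences: 2E = 4·7 + 3·x = 28 + 3x.
Every vertex has degree 4, so 4V = 2E.
Euler: V − E + F = 2 ⇒ (2E)/4 − E + (7 + x) = 2.
Multiply by 8: 2·(2E) − 4·(2E) + 8·(7 + x) = 16, i.e. 56 + 8x − 2·(28 + 3x) = 16.
Collecting terms: 2x = 16, so x = 8.
Then 2E = 28 + 3·8 = 52, so E = 26, V = 2E/4 = 13, F = 7 + 8 = 15.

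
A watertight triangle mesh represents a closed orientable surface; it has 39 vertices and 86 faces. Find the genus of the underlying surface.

Every face is a triangle, so 2E = 3·86 = 258, giving E = 129.
χ = V − E + F = 39 − 129 + 86 = -4.
For a closed orientable surface χ = 2 − 2g, so g = (2 − (-4))/2 = 3.

3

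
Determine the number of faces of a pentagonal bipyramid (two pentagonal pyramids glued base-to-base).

10

A bipyramid over an n-gon has 2n triangular faces and n + 2 vertices: V = 5 + 2 = 7, E = 3·5 = 15, F = 2·5 = 10.
Check: V − E + F = 7 − 15 + 10 = 2.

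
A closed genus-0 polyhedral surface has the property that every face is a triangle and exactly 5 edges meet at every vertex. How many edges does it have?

Each face has 3 edges and each edge borders two faces, so 2E = 3F.
Each vertex has degree 5, so 5V = 2E and hence V = 3F/5.
Euler: V − E + F = 2 ⇒ (3F/5) − (3F/2) + F = 2.
Multiply by 10: (6 − 15 + 10)F = 20, i.e. 1F = 20.
So F = 20, E = 3·20/2 = 30, V = 3·20/5 = 12.

30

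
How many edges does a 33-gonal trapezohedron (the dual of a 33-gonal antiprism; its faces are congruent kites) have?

The n-trapezohedron (dual of the n-antiprism) has V = 2·33 + 2 = 68, E = 4·33 = 132, F = 2·33 = 66.

132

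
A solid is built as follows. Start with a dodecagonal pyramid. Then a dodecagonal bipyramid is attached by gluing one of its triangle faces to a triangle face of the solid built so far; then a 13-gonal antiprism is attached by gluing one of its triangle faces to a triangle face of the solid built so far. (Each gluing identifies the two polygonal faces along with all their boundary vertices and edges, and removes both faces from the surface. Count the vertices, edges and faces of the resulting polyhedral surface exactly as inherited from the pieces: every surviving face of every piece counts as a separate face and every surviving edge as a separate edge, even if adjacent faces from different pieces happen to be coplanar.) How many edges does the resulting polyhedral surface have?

106

A dodecagonal pyramid: V=13, E=24, F=13.
Attach a dodecagonal bipyramid (V=14, E=36, F=24) along a 3-gon: merge 3 vertices and 3 edges, delete both glued faces → V=24, E=57, F=35.
Attach a 13-gonal antiprism (V=26, E=52, F=28) along a 3-gon: merge 3 vertices and 3 edges, delete both glued faces → V=47, E=106, F=61.
Check: V − E + F = 47 − 106 + 61 = 2.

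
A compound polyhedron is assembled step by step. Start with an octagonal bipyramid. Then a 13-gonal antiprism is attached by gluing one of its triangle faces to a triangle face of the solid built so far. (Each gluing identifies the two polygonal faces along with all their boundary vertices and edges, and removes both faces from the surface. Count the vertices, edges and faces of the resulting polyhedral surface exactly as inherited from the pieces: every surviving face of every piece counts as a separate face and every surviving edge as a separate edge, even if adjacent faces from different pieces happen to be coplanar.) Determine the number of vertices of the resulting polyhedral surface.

33

An octagonal bipyramid: V=10, E=24, F=16.
Attach a 13-gonal antiprism (V=26, E=52, F=28) along a 3-gon: merge 3 vertices and 3 edges, delete both glued faces → V=33, E=73, F=42.
Check: V − E + F = 33 − 73 + 42 = 2.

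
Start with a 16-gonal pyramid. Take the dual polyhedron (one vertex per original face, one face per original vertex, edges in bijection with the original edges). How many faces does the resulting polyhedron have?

17

The base solid has V = 17, E = 32, F = 17.
The dual swaps V and F and preserves E: V′ = F = 17, E′ = E = 32, F′ = V = 17.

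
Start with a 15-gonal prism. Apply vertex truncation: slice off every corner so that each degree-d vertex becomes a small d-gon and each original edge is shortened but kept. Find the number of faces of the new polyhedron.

47

The base solid has V = 30, E = 45, F = 17.
Truncation replaces each original edge-end by a new vertex, so V′ = 2E = 90.
Each original edge survives, and each old vertex of degree d contributes d new edges; summing degrees gives Σd = 2E, so E′ = E + 2E = 3E = 135.
Each original face survives and each original vertex becomes one new face: F′ = F + V = 47.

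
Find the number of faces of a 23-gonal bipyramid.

A bipyramid over an n-gon has 2n triangular faces and n + 2 vertices: V = 23 + 2 = 25, E = 3·23 = 69, F = 2·23 = 46.

46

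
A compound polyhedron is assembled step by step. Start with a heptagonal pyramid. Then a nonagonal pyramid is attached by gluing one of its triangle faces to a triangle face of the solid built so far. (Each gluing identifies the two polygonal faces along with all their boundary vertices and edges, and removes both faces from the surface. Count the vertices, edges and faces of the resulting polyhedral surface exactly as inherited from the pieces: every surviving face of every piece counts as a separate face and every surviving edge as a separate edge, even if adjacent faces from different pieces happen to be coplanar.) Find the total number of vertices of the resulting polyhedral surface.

15

A heptagonal pyramid: V=8, E=14, F=8.
Attach a nonagonal pyramid (V=10, E=18, F=10) along a 3-gon: merge 3 vertices and 3 edges, delete both glued faces → V=15, E=29, F=16.
Check: V − E + F = 15 − 29 + 16 = 2.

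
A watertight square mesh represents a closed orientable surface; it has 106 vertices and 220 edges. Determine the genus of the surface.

3

Every face is a square and each edge borders two faces, so 4F = 2·220, giving F = 110.
χ = V − E + F = 106 − 220 + 110 = -4.
For a closed orientable surface χ = 2 − 2g, so g = (2 − (-4))/2 = 3.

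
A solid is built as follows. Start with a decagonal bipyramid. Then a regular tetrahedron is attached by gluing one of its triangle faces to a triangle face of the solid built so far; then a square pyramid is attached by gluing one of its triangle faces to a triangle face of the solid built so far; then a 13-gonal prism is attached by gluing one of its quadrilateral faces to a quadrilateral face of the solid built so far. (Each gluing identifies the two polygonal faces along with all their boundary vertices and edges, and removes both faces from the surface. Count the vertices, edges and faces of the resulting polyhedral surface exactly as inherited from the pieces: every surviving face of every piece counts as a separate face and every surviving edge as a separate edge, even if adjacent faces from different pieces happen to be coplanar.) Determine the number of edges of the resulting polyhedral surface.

A decagonal bipyramid: V=12, E=30, F=20.
Attach a regular tetrahedron (V=4, E=6, F=4) along a 3-gon: merge 3 vertices and 3 edges, delete both glued faces → V=13, E=33, F=22.
Attach a square pyramid (V=5, E=8, F=5) along a 3-gon: merge 3 vertices and 3 edges, delete both glued faces → V=15, E=38, F=25.
Attach a 13-gonal prism (V=26, E=39, F=15) along a 4-gon: merge 4 vertices and 4 edges, delete both glued faces → V=37, E=73, F=38.
Check: V − E + F = 37 − 73 + 38 = 2.

73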